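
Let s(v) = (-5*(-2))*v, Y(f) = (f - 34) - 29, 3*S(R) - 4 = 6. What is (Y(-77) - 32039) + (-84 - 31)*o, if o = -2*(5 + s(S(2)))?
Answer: -70087/3 ≈ -23362.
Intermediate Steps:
S(R) = 10/3 (S(R) = 4/3 + (⅓)*6 = 4/3 + 2 = 10/3)
Y(f) = -63 + f (Y(f) = (-34 + f) - 29 = -63 + f)
s(v) = 10*v
o = -230/3 (o = -2*(5 + 10*(10/3)) = -2*(5 + 100/3) = -2*115/3 = -230/3 ≈ -76.667)
(Y(-77) - 32039) + (-84 - 31)*o = ((-63 - 77) - 32039) + (-84 - 31)*(-230/3) = (-140 - 32039) - 115*(-230/3) = -32179 + 26450/3 = -70087/3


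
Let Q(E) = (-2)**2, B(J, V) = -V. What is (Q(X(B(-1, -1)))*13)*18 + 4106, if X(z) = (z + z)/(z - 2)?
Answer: 5042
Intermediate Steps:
X(z) = 2*z/(-2 + z) (X(z) = (2*z)/(-2 + z) = 2*z/(-2 + z))
Q(E) = 4
(Q(X(B(-1, -1)))*13)*18 + 4106 = (4*13)*18 + 4106 = 52*18 + 4106 = 936 + 4106 = 5042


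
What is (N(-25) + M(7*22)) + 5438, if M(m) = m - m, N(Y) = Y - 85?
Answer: 5328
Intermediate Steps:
N(Y) = -85 + Y
M(m) = 0
(N(-25) + M(7*22)) + 5438 = ((-85 - 25) + 0) + 5438 = (-110 + 0) + 5438 = -110 + 5438 = 5328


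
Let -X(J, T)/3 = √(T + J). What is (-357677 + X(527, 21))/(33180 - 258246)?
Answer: 357677/225066 + √137/37511 ≈ 1.5895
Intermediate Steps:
X(J, T) = -3*√(J + T) (X(J, T) = -3*√(T + J) = -3*√(J + T))
(-357677 + X(527, 21))/(33180 - 258246) = (-357677 - 3*√(527 + 21))/(33180 - 258246) = (-357677 - 6*√137)/(-225066) = (-357677 - 6*√137)*(-1/225066) = 357677/225066 + √137/37511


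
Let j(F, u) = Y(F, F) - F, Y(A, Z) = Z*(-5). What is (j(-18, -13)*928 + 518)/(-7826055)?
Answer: -100742/7826055 ≈ -0.012873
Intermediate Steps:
Y(A, Z) = -5*Z
j(F, u) = -6*F (j(F, u) = -5*F - F = -6*F)
(j(-18, -13)*928 + 518)/(-7826055) = (-6*(-18)*928 + 518)/(-7826055) = (108*928 + 518)*(-1/7826055) = (100224 + 518)*(-1/7826055) = 100742*(-1/7826055) = -100742/7826055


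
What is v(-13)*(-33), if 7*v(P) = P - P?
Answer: 0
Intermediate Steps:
v(P) = 0 (v(P) = (P - P)/7 = (1/7)*0 = 0)
v(-13)*(-33) = 0*(-33) = 0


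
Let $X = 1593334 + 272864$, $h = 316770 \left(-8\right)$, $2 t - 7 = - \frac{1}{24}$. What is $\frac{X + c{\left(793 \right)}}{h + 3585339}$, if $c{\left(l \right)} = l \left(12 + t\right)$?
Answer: $\frac{90166703}{50456592} \approx 1.787$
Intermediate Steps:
$t = \frac{167}{48}$ ($t = \frac{7}{2} + \frac{\left(-1\right) \frac{1}{24}}{2} = \frac{7}{2} + \frac{1}{2} \left(- \frac{1}{24}\right) = \frac{7}{2} - \frac{1}{48} = \frac{167}{48} \approx 3.4792$)
$c{\left(l \right)} = \frac{743 l}{48}$ ($c{\left(l \right)} = l \left(12 + \frac{167}{48}\right) = l \frac{743}{48} = \frac{743 l}{48}$)
$h = -2534160$
$X = 1866198$
$\frac{X + c{\left(793 \right)}}{h + 3585339} = \frac{1866198 + \frac{743}{48} \cdot 793}{-2534160 + 3585339} = \frac{1866198 + \frac{589199}{48}}{1051179} = \frac{90166703}{48} \cdot \frac{1}{1051179} = \frac{90166703}{50456592}$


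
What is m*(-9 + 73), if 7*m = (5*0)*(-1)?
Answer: 0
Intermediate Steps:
m = 0 (m = ((5*0)*(-1))/7 = (0*(-1))/7 = (⅐)*0 = 0)
m*(-9 + 73) = 0*(-9 + 73) = 0*64 = 0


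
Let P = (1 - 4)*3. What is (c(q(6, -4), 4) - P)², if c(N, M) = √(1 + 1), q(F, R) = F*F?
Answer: (9 + √2)² ≈ 108.46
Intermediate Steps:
q(F, R) = F²
c(N, M) = √2
P = -9 (P = -3*3 = -9)
(c(q(6, -4), 4) - P)² = (√2 - 1*(-9))² = (√2 + 9)² = (9 + √2)²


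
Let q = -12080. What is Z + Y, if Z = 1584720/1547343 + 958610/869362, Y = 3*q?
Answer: -2708179482299665/74733400287 ≈ -36238.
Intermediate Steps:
Y = -36240 (Y = 3*(-12080) = -36240)
Z = 158944101215/74733400287 (Z = 1584720*(1/1547343) + 958610*(1/869362) = 176080/171927 + 479305/434681 = 158944101215/74733400287 ≈ 2.1268)
Z + Y = 158944101215/74733400287 - 36240 = -2708179482299665/74733400287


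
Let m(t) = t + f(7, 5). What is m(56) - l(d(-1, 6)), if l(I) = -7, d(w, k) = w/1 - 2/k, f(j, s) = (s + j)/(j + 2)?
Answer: 193/3 ≈ 64.333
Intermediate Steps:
f(j, s) = (j + s)/(2 + j)
d(w, k) = w - 2/k (d(w, k) = w*1 - 2/k = w - 2/k)
m(t) = 4/3 + t (m(t) = t + (7 + 5)/(2 + 7) = t + 12/9 = t + (1/9)*12 = t + 4/3 = 4/3 + t)
m(56) - l(d(-1, 6)) = (4/3 + 56) - 1*(-7) = 172/3 + 7 = 193/3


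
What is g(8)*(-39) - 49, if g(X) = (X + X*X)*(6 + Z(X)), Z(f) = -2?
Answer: -11281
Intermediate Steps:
g(X) = 4*X + 4*X² (g(X) = (X + X*X)*(6 - 2) = (X + X²)*4 = 4*X + 4*X²)
g(8)*(-39) - 49 = (4*8*(1 + 8))*(-39) - 49 = (4*8*9)*(-39) - 49 = 288*(-39) - 49 = -11232 - 49 = -11281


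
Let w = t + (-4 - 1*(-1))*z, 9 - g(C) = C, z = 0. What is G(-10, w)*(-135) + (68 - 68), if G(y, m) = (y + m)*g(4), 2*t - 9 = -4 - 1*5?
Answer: 6750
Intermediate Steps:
t = 0 (t = 9/2 + (-4 - 1*5)/2 = 9/2 + (-4 - 5)/2 = 9/2 + (½)*(-9) = 9/2 - 9/2 = 0)
g(C) = 9 - C
w = 0 (w = 0 + (-4 - 1*(-1))*0 = 0 + (-4 + 1)*0 = 0 - 3*0 = 0 + 0 = 0)
G(y, m) = 5*m + 5*y (G(y, m) = (y + m)*(9 - 1*4) = (m + y)*(9 - 4) = (m + y)*5 = 5*m + 5*y)
G(-10, w)*(-135) + (68 - 68) = (5*0 + 5*(-10))*(-135) + (68 - 68) = (0 - 50)*(-135) + 0 = -50*(-135) + 0 = 6750 + 0 = 6750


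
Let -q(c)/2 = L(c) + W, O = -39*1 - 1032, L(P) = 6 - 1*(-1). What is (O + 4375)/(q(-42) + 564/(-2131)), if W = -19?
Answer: 1760206/12645 ≈ 139.20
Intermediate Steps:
L(P) = 7 (L(P) = 6 + 1 = 7)
O = -1071 (O = -39 - 1032 = -1071)
q(c) = 24 (q(c) = -2*(7 - 19) = -2*(-12) = 24)
(O + 4375)/(q(-42) + 564/(-2131)) = (-1071 + 4375)/(24 + 564/(-2131)) = 3304/(24 + 564*(-1/2131)) = 3304/(24 - 564/2131) = 3304/(50580/2131) = 3304*(2131/50580) = 1760206/12645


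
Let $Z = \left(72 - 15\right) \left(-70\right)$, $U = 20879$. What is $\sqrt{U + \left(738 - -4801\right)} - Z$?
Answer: $3990 + \sqrt{26418} \approx 4152.5$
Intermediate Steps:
$Z = -3990$ ($Z = 57 \left(-70\right) = -3990$)
$\sqrt{U + \left(738 - -4801\right)} - Z = \sqrt{20879 + \left(738 - -4801\right)} - -3990 = \sqrt{20879 + \left(738 + 4801\right)} + 3990 = \sqrt{20879 + 5539} + 3990 = \sqrt{26418} + 3990 = 3990 + \sqrt{26418}$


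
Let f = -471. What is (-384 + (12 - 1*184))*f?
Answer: 261876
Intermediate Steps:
(-384 + (12 - 1*184))*f = (-384 + (12 - 1*184))*(-471) = (-384 + (12 - 184))*(-471) = (-384 - 172)*(-471) = -556*(-471) = 261876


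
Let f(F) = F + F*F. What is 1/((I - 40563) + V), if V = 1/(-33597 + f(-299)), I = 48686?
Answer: 55505/450867116 ≈ 0.00012311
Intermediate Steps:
f(F) = F + F²
V = 1/55505 (V = 1/(-33597 - 299*(1 - 299)) = 1/(-33597 - 299*(-298)) = 1/(-33597 + 89102) = 1/55505 ≈ 1.8016e-5)
1/((I - 40563) + V) = 1/((48686 - 40563) + 1/55505) = 1/(8123 + 1/55505) = 1/(450867116/55505) = 55505/450867116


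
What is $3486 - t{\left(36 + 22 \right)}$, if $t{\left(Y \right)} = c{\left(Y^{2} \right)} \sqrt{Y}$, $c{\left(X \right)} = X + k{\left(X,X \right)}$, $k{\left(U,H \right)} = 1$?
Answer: $3486 - 3365 \sqrt{58} \approx -22141.0$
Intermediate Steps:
$c{\left(X \right)} = 1 + X$ ($c{\left(X \right)} = X + 1 = 1 + X$)
$t{\left(Y \right)} = \sqrt{Y} \left(1 + Y^{2}\right)$ ($t{\left(Y \right)} = \left(1 + Y^{2}\right) \sqrt{Y} = \sqrt{Y} \left(1 + Y^{2}\right)$)
$3486 - t{\left(36 + 22 \right)} = 3486 - \sqrt{36 + 22} \left(1 + \left(36 + 22\right)^{2}\right) = 3486 - \sqrt{58} \left(1 + 58^{2}\right) = 3486 - \sqrt{58} \left(1 + 3364\right) = 3486 - \sqrt{58} \cdot 3365 = 3486 - 3365 \sqrt{58}$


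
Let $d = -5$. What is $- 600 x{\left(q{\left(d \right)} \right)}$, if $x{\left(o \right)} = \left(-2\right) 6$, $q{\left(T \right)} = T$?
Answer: $7200$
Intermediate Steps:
$x{\left(o \right)} = -12$
$- 600 x{\left(q{\left(d \right)} \right)} = \left(-600\right) \left(-12\right) = 7200$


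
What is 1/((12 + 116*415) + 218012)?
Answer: 1/266164 ≈ 3.7571e-6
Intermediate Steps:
1/((12 + 116*415) + 218012) = 1/((12 + 48140) + 218012) = 1/(48152 + 218012) = 1/266164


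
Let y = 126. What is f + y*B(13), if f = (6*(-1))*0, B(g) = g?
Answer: 1638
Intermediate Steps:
f = 0 (f = -6*0 = 0)
f + y*B(13) = 0 + 126*13 = 0 + 1638 = 1638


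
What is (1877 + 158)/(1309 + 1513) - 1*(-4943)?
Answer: 13951181/2822 ≈ 4943.7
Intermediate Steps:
(1877 + 158)/(1309 + 1513) - 1*(-4943) = 2035/2822 + 4943 = 13951181/2822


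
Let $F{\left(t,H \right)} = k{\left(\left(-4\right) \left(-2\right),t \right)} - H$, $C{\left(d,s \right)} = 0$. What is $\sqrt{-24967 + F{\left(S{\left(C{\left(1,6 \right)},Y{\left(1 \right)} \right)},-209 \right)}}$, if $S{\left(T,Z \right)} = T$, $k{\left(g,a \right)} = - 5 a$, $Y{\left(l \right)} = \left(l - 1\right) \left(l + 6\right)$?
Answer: $i \sqrt{24758} \approx 157.35 i$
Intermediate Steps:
$Y{\left(l \right)} = \left(-1 + l\right) \left(6 + l\right)$
$F{\left(t,H \right)} = - H - 5 t$ ($F{\left(t,H \right)} = - 5 t - H = - H - 5 t$)
$\sqrt{-24967 + F{\left(S{\left(C{\left(1,6 \right)},Y{\left(1 \right)} \right)},-209 \right)}} = \sqrt{-24967 - -209} = \sqrt{-24967 + \left(209 + 0\right)} = \sqrt{-24967 + 209} = \sqrt{-24758} = i \sqrt{24758}$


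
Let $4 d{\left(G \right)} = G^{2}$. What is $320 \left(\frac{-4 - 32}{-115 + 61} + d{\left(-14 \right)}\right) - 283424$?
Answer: $- \frac{802592}{3} \approx -2.6753 \cdot 10^{5}$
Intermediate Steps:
$d{\left(G \right)} = \frac{G^{2}}{4}$
$320 \left(\frac{-4 - 32}{-115 + 61} + d{\left(-14 \right)}\right) - 283424 = 320 \left(\frac{-4 - 32}{-115 + 61} + \frac{\left(-14\right)^{2}}{4}\right) - 283424 = 320 \left(- \frac{36}{-54} + \frac{1}{4} \cdot 196\right) - 283424 = 320 \left(\left(-36\right) \left(- \frac{1}{54}\right) + 49\right) - 283424 = 320 \left(\frac{2}{3} + 49\right) - 283424 = 320 \cdot \frac{149}{3} - 283424 = \frac{47680}{3} - 283424 = - \frac{802592}{3}$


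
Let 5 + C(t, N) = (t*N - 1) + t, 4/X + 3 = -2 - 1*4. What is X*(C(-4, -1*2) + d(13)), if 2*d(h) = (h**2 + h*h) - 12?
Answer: -644/9 ≈ -71.556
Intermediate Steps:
d(h) = -6 + h**2 (d(h) = ((h**2 + h*h) - 12)/2 = ((h**2 + h**2) - 12)/2 = (2*h**2 - 12)/2 = (-12 + 2*h**2)/2 = -6 + h**2)
X = -4/9 (X = 4/(-3 + (-2 - 1*4)) = 4/(-3 + (-2 - 4)) = 4/(-3 - 6) = 4/(-9) = 4*(-1/9) = -4/9 ≈ -0.44444)
C(t, N) = -6 + t + N*t (C(t, N) = -5 + ((t*N - 1) + t) = -5 + ((N*t - 1) + t) = -5 + ((-1 + N*t) + t) = -5 + (-1 + t + N*t) = -6 + t + N*t)
X*(C(-4, -1*2) + d(13)) = -4*((-6 - 4 - 1*2*(-4)) + (-6 + 13**2))/9 = -4*((-6 - 4 - 2*(-4)) + (-6 + 169))/9 = -4*((-6 - 4 + 8) + 163)/9 = -4*(-2 + 163)/9 = -4/9*161 = -644/9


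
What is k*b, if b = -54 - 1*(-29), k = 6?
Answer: -150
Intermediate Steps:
b = -25 (b = -54 + 29 = -25)
k*b = 6*(-25) = -150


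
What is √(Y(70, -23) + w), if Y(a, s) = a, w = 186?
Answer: 16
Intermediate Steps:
√(Y(70, -23) + w) = √(70 + 186) = √256 = 16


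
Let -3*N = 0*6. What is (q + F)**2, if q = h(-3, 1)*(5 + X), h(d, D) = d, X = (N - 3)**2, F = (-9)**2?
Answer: 1521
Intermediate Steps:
N = 0 (N = -0*6 = -1/3*0 = 0)
F = 81
X = 9 (X = (0 - 3)**2 = (-3)**2 = 9)
q = -42 (q = -3*(5 + 9) = -3*14 = -42)
(q + F)**2 = (-42 + 81)**2 = 39**2 = 1521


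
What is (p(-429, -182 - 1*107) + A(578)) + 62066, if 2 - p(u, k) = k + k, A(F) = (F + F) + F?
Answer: 64380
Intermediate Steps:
A(F) = 3*F (A(F) = 2*F + F = 3*F)
p(u, k) = 2 - 2*k (p(u, k) = 2 - (k + k) = 2 - 2*k)
(p(-429, -182 - 1*107) + A(578)) + 62066 = ((2 - 2*(-182 - 1*107)) + 3*578) + 62066 = ((2 - 2*(-182 - 107)) + 1734) + 62066 = ((2 - 2*(-289)) + 1734) + 62066 = ((2 + 578) + 1734) + 62066 = (580 + 1734) + 62066 = 2314 + 62066 = 64380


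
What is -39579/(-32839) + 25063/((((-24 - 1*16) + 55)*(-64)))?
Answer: -785048017/31525440 ≈ -24.902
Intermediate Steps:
-39579/(-32839) + 25063/((((-24 - 1*16) + 55)*(-64))) = -39579*(-1/32839) + 25063/((((-24 - 16) + 55)*(-64))) = 39579/32839 + 25063/(((-40 + 55)*(-64))) = 39579/32839 + 25063/((15*(-64))) = 39579/32839 + 25063/(-960) = 39579/32839 + 25063*(-1/960) = 39579/32839 - 25063/960 = -785048017/31525440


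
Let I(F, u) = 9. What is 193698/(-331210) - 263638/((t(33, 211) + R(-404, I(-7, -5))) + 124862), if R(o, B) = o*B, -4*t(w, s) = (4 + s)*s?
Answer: -217207996571/72789856095 ≈ -2.9840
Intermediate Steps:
t(w, s) = -s*(4 + s)/4 (t(w, s) = -(4 + s)*s/4 = -s*(4 + s)/4)
R(o, B) = B*o
193698/(-331210) - 263638/((t(33, 211) + R(-404, I(-7, -5))) + 124862) = 193698/(-331210) - 263638/((-1/4*211*(4 + 211) + 9*(-404)) + 124862) = 193698*(-1/331210) - 263638/((-1/4*211*215 - 3636) + 124862) = -96849/165605 - 263638/((-45365/4 - 3636) + 124862) = -96849/165605 - 263638/(-59909/4 + 124862) = -96849/165605 - 263638/439539/4 = -96849/165605 - 263638*4/439539 = -96849/165605 - 1054552/439539 = -217207996571/72789856095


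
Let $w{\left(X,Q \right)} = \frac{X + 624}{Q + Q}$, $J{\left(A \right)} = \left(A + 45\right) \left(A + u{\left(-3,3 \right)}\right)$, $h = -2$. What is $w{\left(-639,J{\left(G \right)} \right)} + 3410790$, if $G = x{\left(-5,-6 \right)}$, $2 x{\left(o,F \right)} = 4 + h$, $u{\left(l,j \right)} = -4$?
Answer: $\frac{313792685}{92} \approx 3.4108 \cdot 10^{6}$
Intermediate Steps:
$x{\left(o,F \right)} = 1$ ($x{\left(o,F \right)} = \frac{4 - 2}{2} = \frac{1}{2} \cdot 2 = 1$)
$G = 1$
$J{\left(A \right)} = \left(-4 + A\right) \left(45 + A\right)$ ($J{\left(A \right)} = \left(A + 45\right) \left(A - 4\right) = \left(45 + A\right) \left(-4 + A\right) = \left(-4 + A\right) \left(45 + A\right)$)
$w{\left(X,Q \right)} = \frac{624 + X}{2 Q}$
$w{\left(-639,J{\left(G \right)} \right)} + 3410790 = \frac{624 - 639}{2 \left(-180 + 1^{2} + 41 \cdot 1\right)} + 3410790 = \frac{1}{2} \frac{1}{-180 + 1 + 41} \left(-15\right) + 3410790 = \frac{1}{2} \frac{1}{-138} \left(-15\right) + 3410790 = \frac{1}{2} \left(- \frac{1}{138}\right) \left(-15\right) + 3410790 = \frac{5}{92} + 3410790 = \frac{313792685}{92}$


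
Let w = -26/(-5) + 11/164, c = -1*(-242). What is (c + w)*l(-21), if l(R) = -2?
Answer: -202759/410 ≈ -494.53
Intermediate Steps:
c = 242
w = 4319/820 (w = -26*(-1/5) + 11*(1/164) = 26/5 + 11/164 = 4319/820 ≈ 5.2671)
(c + w)*l(-21) = (242 + 4319/820)*(-2) = (202759/820)*(-2) = -202759/410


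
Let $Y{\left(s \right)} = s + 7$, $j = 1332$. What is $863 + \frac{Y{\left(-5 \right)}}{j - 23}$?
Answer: $\frac{1129669}{1309} \approx 863.0$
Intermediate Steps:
$Y{\left(s \right)} = 7 + s$
$863 + \frac{Y{\left(-5 \right)}}{j - 23} = 863 + \frac{7 - 5}{1332 - 23} = 863 + \frac{2}{1309} = \frac{1129669}{1309}$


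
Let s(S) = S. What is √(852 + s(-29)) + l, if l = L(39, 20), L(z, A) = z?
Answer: 39 + √823 ≈ 67.688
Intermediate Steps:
l = 39
√(852 + s(-29)) + l = √(852 - 29) + 39 = √823 + 39 = 39 + √823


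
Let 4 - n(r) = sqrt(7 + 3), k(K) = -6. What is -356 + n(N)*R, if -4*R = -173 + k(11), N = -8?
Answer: -177 - 179*sqrt(10)/4 ≈ -318.51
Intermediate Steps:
R = 179/4 (R = -(-173 - 6)/4 = -1/4*(-179) = 179/4 ≈ 44.750)
n(r) = 4 - sqrt(10) (n(r) = 4 - sqrt(7 + 3) = 4 - sqrt(10))
-356 + n(N)*R = -356 + (4 - sqrt(10))*(179/4) = -356 + (179 - 179*sqrt(10)/4) = -177 - 179*sqrt(10)/4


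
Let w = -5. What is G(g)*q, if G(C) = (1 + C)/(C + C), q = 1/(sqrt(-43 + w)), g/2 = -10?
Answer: -19*I*sqrt(3)/480 ≈ -0.06856*I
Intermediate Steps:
g = -20 (g = 2*(-10) = -20)
q = -I*sqrt(3)/12 (q = 1/(sqrt(-43 - 5)) = 1/(sqrt(-48)) = 1/(4*I*sqrt(3)) = -I*sqrt(3)/12 ≈ -0.14434*I)
G(C) = (1 + C)/(2*C) (G(C) = (1 + C)/((2*C)) = (1 + C)*(1/(2*C)) = (1 + C)/(2*C))
G(g)*q = ((1/2)*(1 - 20)/(-20))*(-I*sqrt(3)/12) = ((1/2)*(-1/20)*(-19))*(-I*sqrt(3)/12) = 19*(-I*sqrt(3)/12)/40 = -19*I*sqrt(3)/480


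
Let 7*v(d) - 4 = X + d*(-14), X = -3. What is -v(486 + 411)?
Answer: 12557/7 ≈ 1793.9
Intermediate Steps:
v(d) = 1/7 - 2*d (v(d) = 4/7 + (-3 + d*(-14))/7 = 4/7 + (-3 - 14*d)/7 = 4/7 + (-3/7 - 2*d) = 1/7 - 2*d)
-v(486 + 411) = -(1/7 - 2*(486 + 411)) = -(1/7 - 2*897) = -(1/7 - 1794) = -1*(-12557/7) = 12557/7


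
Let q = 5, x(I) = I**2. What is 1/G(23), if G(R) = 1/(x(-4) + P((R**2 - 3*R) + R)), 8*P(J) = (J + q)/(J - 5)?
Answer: 7709/478 ≈ 16.128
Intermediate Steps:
P(J) = (5 + J)/(8*(-5 + J)) (P(J) = ((J + 5)/(J - 5))/8 = ((5 + J)/(-5 + J))/8 = (5 + J)/(8*(-5 + J)))
G(R) = 1/(16 + (5 + R**2 - 2*R)/(8*(-5 + R**2 - 2*R))) (G(R) = 1/((-4)**2 + (5 + ((R**2 - 3*R) + R))/(8*(-5 + ((R**2 - 3*R) + R)))) = 1/(16 + (5 + (R**2 - 2*R))/(8*(-5 + (R**2 - 2*R)))) = 1/(16 + (5 + R**2 - 2*R)/(8*(-5 + R**2 - 2*R))))
1/G(23) = 1/(8*(-5 + 23*(-2 + 23))/(-635 + 129*23*(-2 + 23))) = 1/(8*(-5 + 23*21)/(-635 + 129*23*21)) = 1/(8*(-5 + 483)/(-635 + 62307)) = 1/(8*478/61672) = 1/(8*(1/61672)*478) = 1/(478/7709) = 7709/478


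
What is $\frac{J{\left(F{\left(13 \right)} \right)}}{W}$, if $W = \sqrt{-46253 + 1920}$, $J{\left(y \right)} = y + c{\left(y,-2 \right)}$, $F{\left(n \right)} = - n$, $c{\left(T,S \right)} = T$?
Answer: $\frac{26 i \sqrt{44333}}{44333} \approx 0.12348 i$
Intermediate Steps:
$J{\left(y \right)} = 2 y$ ($J{\left(y \right)} = y + y = 2 y$)
$W = i \sqrt{44333}$ ($W = \sqrt{-44333} = i \sqrt{44333} \approx 210.55 i$)
$\frac{J{\left(F{\left(13 \right)} \right)}}{W} = \frac{2 \left(\left(-1\right) 13\right)}{i \sqrt{44333}} = 2 \left(-13\right) \left(- \frac{i \sqrt{44333}}{44333}\right) = - 26 \left(- \frac{i \sqrt{44333}}{44333}\right) = \frac{26 i \sqrt{44333}}{44333}$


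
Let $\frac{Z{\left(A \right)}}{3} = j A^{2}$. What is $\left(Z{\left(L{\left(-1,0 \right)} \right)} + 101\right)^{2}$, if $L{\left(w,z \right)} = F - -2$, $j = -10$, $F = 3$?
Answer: $421201$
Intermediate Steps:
$L{\left(w,z \right)} = 5$ ($L{\left(w,z \right)} = 3 - -2 = 3 + 2 = 5$)
$Z{\left(A \right)} = - 30 A^{2}$ ($Z{\left(A \right)} = 3 \left(- 10 A^{2}\right) = - 30 A^{2}$)
$\left(Z{\left(L{\left(-1,0 \right)} \right)} + 101\right)^{2} = \left(- 30 \cdot 5^{2} + 101\right)^{2} = \left(\left(-30\right) 25 + 101\right)^{2} = \left(-750 + 101\right)^{2} = \left(-649\right)^{2} = 421201$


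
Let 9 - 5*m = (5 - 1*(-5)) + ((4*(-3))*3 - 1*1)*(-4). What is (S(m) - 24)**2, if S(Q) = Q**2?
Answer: 466603201/625 ≈ 7.4657e+5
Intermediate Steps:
m = -149/5 (m = 9/5 - ((5 - 1*(-5)) + ((4*(-3))*3 - 1*1)*(-4))/5 = 9/5 - ((5 + 5) + (-12*3 - 1)*(-4))/5 = 9/5 - (10 + (-36 - 1)*(-4))/5 = 9/5 - (10 - 37*(-4))/5 = 9/5 - (10 + 148)/5 = 9/5 - 1/5*158 = 9/5 - 158/5 = -149/5 ≈ -29.800)
(S(m) - 24)**2 = ((-149/5)**2 - 24)**2 = (22201/25 - 24)**2 = (21601/25)**2 = 466603201/625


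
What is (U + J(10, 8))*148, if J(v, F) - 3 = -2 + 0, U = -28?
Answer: -3996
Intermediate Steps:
J(v, F) = 1 (J(v, F) = 3 + (-2 + 0) = 3 - 2 = 1)
(U + J(10, 8))*148 = (-28 + 1)*148 = -27*148 = -3996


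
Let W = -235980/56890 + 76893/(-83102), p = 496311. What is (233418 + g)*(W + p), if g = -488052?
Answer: -807386612172102585/6388747 ≈ -1.2638e+11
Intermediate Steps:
W = -2398485273/472767278 (W = -235980*1/56890 + 76893*(-1/83102) = -23598/5689 - 76893/83102 = -2398485273/472767278 ≈ -5.0733)
(233418 + g)*(W + p) = (233418 - 488052)*(-2398485273/472767278 + 496311) = -254634*234637202026185/472767278 = -807386612172102585/6388747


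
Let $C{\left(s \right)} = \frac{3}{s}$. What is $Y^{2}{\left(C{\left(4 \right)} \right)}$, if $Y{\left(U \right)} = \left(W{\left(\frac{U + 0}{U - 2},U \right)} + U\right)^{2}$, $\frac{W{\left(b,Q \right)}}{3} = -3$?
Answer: $\frac{1185921}{256} \approx 4632.5$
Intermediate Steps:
$W{\left(b,Q \right)} = -9$ ($W{\left(b,Q \right)} = 3 \left(-3\right) = -9$)
$Y{\left(U \right)} = \left(-9 + U\right)^{2}$
$Y^{2}{\left(C{\left(4 \right)} \right)} = \left(\left(-9 + \frac{3}{4}\right)^{2}\right)^{2} = \left(\left(- \frac{33}{4}\right)^{2}\right)^{2} = \left(\frac{1089}{16}\right)^{2} = \frac{1185921}{256}$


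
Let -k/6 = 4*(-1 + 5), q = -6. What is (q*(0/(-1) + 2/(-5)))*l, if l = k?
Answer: -1152/5 ≈ -230.40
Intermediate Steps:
k = -96 (k = -24*(-1 + 5) = -24*4 = -6*16 = -96)
l = -96
(q*(0/(-1) + 2/(-5)))*l = -6*(0/(-1) + 2/(-5))*(-96) = -6*(0*(-1) + 2*(-⅕))*(-96) = -6*(0 - ⅖)*(-96) = -6*(-⅖)*(-96) = (12/5)*(-96) = -1152/5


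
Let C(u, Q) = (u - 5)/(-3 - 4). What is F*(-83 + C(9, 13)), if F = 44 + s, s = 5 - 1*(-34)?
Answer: -48555/7 ≈ -6936.4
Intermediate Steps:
C(u, Q) = 5/7 - u/7 (C(u, Q) = (-5 + u)/(-7) = (-5 + u)*(-1/7) = 5/7 - u/7)
s = 39 (s = 5 + 34 = 39)
F = 83 (F = 44 + 39 = 83)
F*(-83 + C(9, 13)) = 83*(-83 + (5/7 - 1/7*9)) = 83*(-83 + (5/7 - 9/7)) = 83*(-83 - 4/7) = 83*(-585/7) = -48555/7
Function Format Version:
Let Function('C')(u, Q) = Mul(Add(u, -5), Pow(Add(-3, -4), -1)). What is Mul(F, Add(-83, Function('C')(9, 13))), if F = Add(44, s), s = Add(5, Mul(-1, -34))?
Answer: Rational(-48555, 7) ≈ -6936.4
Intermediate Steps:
Function('C')(u, Q) = Add(Rational(5, 7), Mul(Rational(-1, 7), u)) (Function('C')(u, Q) = Mul(Add(-5, u), Pow(-7, -1)) = Mul(Add(-5, u), Rational(-1, 7)) = Add(Rational(5, 7), Mul(Rational(-1, 7), u)))
s = 39 (s = Add(5, 34) = 39)
F = 83 (F = Add(44, 39) = 83)
Mul(F, Add(-83, Function('C')(9, 13))) = Mul(83, Add(-83, Add(Rational(5, 7), Mul(Rational(-1, 7), 9)))) = Mul(83, Add(-83, Add(Rational(5, 7), Rational(-9, 7)))) = Mul(83, Add(-83, Rational(-4, 7))) = Mul(83, Rational(-585, 7)) = Rational(-48555, 7)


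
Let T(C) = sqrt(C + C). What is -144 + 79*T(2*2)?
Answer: -144 + 158*sqrt(2) ≈ 79.446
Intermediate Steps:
T(C) = sqrt(2)*sqrt(C) (T(C) = sqrt(2*C) = sqrt(2)*sqrt(C))
-144 + 79*T(2*2) = -144 + 79*(sqrt(2)*sqrt(2*2)) = -144 + 79*(sqrt(2)*sqrt(4)) = -144 + 79*(sqrt(2)*2) = -144 + 79*(2*sqrt(2)) = -144 + 158*sqrt(2)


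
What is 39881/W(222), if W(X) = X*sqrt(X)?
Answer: 39881*sqrt(222)/49284 ≈ 12.057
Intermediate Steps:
W(X) = X**(3/2)
39881/W(222) = 39881/(222**(3/2)) = 39881/((222*sqrt(222))) = 39881*(sqrt(222)/49284) = 39881*sqrt(222)/49284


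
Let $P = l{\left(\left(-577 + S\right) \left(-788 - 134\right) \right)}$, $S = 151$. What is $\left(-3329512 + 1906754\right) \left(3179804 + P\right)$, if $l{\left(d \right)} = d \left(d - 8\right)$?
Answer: $-219488708222525896$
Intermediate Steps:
$l{\left(d \right)} = d \left(-8 + d\right)$
$P = 154266701808$ ($P = \left(-577 + 151\right) \left(-788 - 134\right) \left(-8 + \left(-577 + 151\right) \left(-788 - 134\right)\right) = \left(-426\right) \left(-922\right) \left(-8 - -392772\right) = 392772 \left(-8 + 392772\right) = 392772 \cdot 392764 = 154266701808$)
$\left(-3329512 + 1906754\right) \left(3179804 + P\right) = \left(-3329512 + 1906754\right) \left(3179804 + 154266701808\right) = \left(-1422758\right) 154269881612 = -219488708222525896$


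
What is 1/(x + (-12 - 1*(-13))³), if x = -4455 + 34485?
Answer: 1/30031 ≈ 3.3299e-5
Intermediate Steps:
x = 30030
1/(x + (-12 - 1*(-13))³) = 1/(30030 + (-12 - 1*(-13))³) = 1/(30030 + (-12 + 13)³) = 1/(30030 + 1³) = 1/(30030 + 1) = 1/30031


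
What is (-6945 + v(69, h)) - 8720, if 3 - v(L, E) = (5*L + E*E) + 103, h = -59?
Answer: -19591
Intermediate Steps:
v(L, E) = -100 - E² - 5*L (v(L, E) = 3 - ((5*L + E*E) + 103) = 3 - ((5*L + E²) + 103) = 3 - ((E² + 5*L) + 103) = 3 - (103 + E² + 5*L) = 3 + (-103 - E² - 5*L) = -100 - E² - 5*L)
(-6945 + v(69, h)) - 8720 = (-6945 + (-100 - 1*(-59)² - 5*69)) - 8720 = (-6945 + (-100 - 1*3481 - 345)) - 8720 = (-6945 + (-100 - 3481 - 345)) - 8720 = (-6945 - 3926) - 8720 = -10871 - 8720 = -19591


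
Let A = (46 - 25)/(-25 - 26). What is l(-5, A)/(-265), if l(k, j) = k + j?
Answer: 92/4505 ≈ 0.020422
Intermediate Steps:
A = -7/17 (A = 21/(-51) = 21*(-1/51) = -7/17 ≈ -0.41176)
l(k, j) = j + k
l(-5, A)/(-265) = (-7/17 - 5)/(-265) = -92/17*(-1/265) = 92/4505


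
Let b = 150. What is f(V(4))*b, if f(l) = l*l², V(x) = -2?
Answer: -1200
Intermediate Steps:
f(l) = l³
f(V(4))*b = (-2)³*150 = -8*150 = -1200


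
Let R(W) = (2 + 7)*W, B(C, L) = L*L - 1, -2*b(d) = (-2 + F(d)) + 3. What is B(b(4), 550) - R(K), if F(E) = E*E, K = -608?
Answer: 307971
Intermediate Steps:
F(E) = E²
b(d) = -½ - d²/2 (b(d) = -((-2 + d²) + 3)/2 = -(1 + d²)/2 = -½ - d²/2)
B(C, L) = -1 + L² (B(C, L) = L² - 1 = -1 + L²)
R(W) = 9*W
B(b(4), 550) - R(K) = (-1 + 550²) - 9*(-608) = (-1 + 302500) - 1*(-5472) = 302499 + 5472 = 307971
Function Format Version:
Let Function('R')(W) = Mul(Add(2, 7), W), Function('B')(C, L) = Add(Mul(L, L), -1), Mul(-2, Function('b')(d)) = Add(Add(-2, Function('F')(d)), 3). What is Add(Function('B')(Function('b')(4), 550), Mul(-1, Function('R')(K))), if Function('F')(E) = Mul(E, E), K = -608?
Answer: 307971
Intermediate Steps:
Function('F')(E) = Pow(E, 2)
Function('b')(d) = Add(Rational(-1, 2), Mul(Rational(-1, 2), Pow(d, 2))) (Function('b')(d) = Mul(Rational(-1, 2), Add(Add(-2, Pow(d, 2)), 3)) = Mul(Rational(-1, 2), Add(1, Pow(d, 2))) = Add(Rational(-1, 2), Mul(Rational(-1, 2), Pow(d, 2))))
Function('B')(C, L) = Add(-1, Pow(L, 2)) (Function('B')(C, L) = Add(Pow(L, 2), -1) = Add(-1, Pow(L, 2)))
Function('R')(W) = Mul(9, W)
Add(Function('B')(Function('b')(4), 550), Mul(-1, Function('R')(K))) = Add(Add(-1, Pow(550, 2)), Mul(-1, Mul(9, -608))) = Add(Add(-1, 302500), Mul(-1, -5472)) = Add(302499, 5472) = 307971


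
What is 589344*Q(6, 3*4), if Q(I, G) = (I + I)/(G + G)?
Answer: 294672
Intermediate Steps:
Q(I, G) = I/G (Q(I, G) = (2*I)/((2*G)) = (2*I)*(1/(2*G)) = I/G)
589344*Q(6, 3*4) = 589344*(6/((3*4))) = 589344*(6/12) = 589344*(6*(1/12)) = 589344*(½) = 294672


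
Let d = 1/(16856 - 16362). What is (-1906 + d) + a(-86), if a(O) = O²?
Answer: 2712061/494 ≈ 5490.0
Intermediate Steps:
d = 1/494 ≈ 0.0020243
(-1906 + d) + a(-86) = (-1906 + 1/494) + (-86)² = -941563/494 + 7396 = 2712061/494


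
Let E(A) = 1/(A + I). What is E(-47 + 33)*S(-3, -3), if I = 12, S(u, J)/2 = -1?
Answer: 1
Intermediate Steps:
S(u, J) = -2 (S(u, J) = 2*(-1) = -2)
E(A) = 1/(12 + A) (E(A) = 1/(A + 12) = 1/(12 + A))
E(-47 + 33)*S(-3, -3) = -2/(12 + (-47 + 33)) = -2/(12 - 14) = -2/(-2) = -½*(-2) = 1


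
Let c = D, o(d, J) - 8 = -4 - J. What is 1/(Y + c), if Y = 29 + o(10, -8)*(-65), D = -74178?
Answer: -1/74929 ≈ -1.3346e-5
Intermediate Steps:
o(d, J) = 4 - J (o(d, J) = 8 + (-4 - J) = 4 - J)
c = -74178
Y = -751 (Y = 29 + (4 - 1*(-8))*(-65) = 29 + (4 + 8)*(-65) = 29 + 12*(-65) = 29 - 780 = -751)
1/(Y + c) = 1/(-751 - 74178) = 1/(-74929) = -1/74929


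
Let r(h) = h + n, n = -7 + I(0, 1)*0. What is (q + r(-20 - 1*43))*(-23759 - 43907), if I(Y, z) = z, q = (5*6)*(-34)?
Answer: 73755940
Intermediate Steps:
q = -1020 (q = 30*(-34) = -1020)
n = -7 (n = -7 + 1*0 = -7 + 0 = -7)
r(h) = -7 + h (r(h) = h - 7 = -7 + h)
(q + r(-20 - 1*43))*(-23759 - 43907) = (-1020 + (-7 + (-20 - 1*43)))*(-23759 - 43907) = (-1020 + (-7 + (-20 - 43)))*(-67666) = (-1020 + (-7 - 63))*(-67666) = (-1020 - 70)*(-67666) = -1090*(-67666) = 73755940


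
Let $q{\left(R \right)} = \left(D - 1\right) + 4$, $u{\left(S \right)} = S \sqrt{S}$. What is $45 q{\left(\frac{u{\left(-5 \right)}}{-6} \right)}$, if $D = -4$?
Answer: $-45$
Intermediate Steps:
$u{\left(S \right)} = S^{\frac{3}{2}}$
$q{\left(R \right)} = -1$ ($q{\left(R \right)} = \left(-4 - 1\right) + 4 = -5 + 4 = -1$)
$45 q{\left(\frac{u{\left(-5 \right)}}{-6} \right)} = 45 \left(-1\right) = -45$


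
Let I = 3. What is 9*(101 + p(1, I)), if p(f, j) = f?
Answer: 918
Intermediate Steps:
9*(101 + p(1, I)) = 9*(101 + 1) = 9*102 = 918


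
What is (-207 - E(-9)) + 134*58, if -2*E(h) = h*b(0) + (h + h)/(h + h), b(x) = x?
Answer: 15131/2 ≈ 7565.5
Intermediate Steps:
E(h) = -½ (E(h) = -(h*0 + (h + h)/(h + h))/2 = -(0 + (2*h)/((2*h)))/2 = -(0 + (2*h)*(1/(2*h)))/2 = -(0 + 1)/2 = -½*1 = -½)
(-207 - E(-9)) + 134*58 = (-207 - 1*(-½)) + 134*58 = (-207 + ½) + 7772 = -413/2 + 7772 = 15131/2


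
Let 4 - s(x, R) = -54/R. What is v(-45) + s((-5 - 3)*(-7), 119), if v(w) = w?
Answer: -4825/119 ≈ -40.546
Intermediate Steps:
s(x, R) = 4 + 54/R (s(x, R) = 4 - (-54)/R = 4 + 54/R)
v(-45) + s((-5 - 3)*(-7), 119) = -45 + (4 + 54/119) = -45 + 530/119 = -4825/119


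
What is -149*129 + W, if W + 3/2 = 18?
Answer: -38409/2 ≈ -19205.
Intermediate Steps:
W = 33/2 (W = -3/2 + 18 = 33/2 ≈ 16.500)
-149*129 + W = -149*129 + 33/2 = -19221 + 33/2 = -38409/2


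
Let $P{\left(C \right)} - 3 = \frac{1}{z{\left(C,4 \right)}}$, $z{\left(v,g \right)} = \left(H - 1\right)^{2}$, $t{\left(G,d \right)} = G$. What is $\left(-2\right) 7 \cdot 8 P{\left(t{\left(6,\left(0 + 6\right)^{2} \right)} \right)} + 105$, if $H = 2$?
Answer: $-343$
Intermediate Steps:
$z{\left(v,g \right)} = 1$ ($z{\left(v,g \right)} = \left(2 - 1\right)^{2} = 1^{2} = 1$)
$P{\left(C \right)} = 4$ ($P{\left(C \right)} = 3 + 1^{-1} = 3 + 1 = 4$)
$\left(-2\right) 7 \cdot 8 P{\left(t{\left(6,\left(0 + 6\right)^{2} \right)} \right)} + 105 = \left(-2\right) 7 \cdot 8 \cdot 4 + 105 = \left(-14\right) 8 \cdot 4 + 105 = \left(-112\right) 4 + 105 = -448 + 105 = -343$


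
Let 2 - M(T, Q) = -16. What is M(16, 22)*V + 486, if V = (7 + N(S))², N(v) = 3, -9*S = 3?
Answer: 2286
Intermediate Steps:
S = -⅓ (S = -⅑*3 = -⅓ ≈ -0.33333)
M(T, Q) = 18 (M(T, Q) = 2 - 1*(-16) = 2 + 16 = 18)
V = 100 (V = (7 + 3)² = 10² = 100)
M(16, 22)*V + 486 = 18*100 + 486 = 1800 + 486 = 2286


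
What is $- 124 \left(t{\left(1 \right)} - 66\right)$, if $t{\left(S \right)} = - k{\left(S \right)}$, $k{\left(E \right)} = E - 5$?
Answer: $7688$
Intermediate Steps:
$k{\left(E \right)} = -5 + E$
$t{\left(S \right)} = 5 - S$ ($t{\left(S \right)} = - (-5 + S) = 5 - S$)
$- 124 \left(t{\left(1 \right)} - 66\right) = - 124 \left(\left(5 - 1\right) - 66\right) = - 124 \left(4 - 66\right) = \left(-124\right) \left(-62\right) = 7688$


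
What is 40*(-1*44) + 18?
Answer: -1742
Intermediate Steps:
40*(-1*44) + 18 = 40*(-44) + 18 = -1760 + 18 = -1742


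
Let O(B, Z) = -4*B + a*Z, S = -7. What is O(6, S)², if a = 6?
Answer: 4356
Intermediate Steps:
O(B, Z) = -4*B + 6*Z
O(6, S)² = (-4*6 + 6*(-7))² = (-24 - 42)² = (-66)² = 4356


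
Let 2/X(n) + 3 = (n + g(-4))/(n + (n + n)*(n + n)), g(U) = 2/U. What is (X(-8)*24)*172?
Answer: -95232/35 ≈ -2720.9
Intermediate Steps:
X(n) = 2/(-3 + (-½ + n)/(n + 4*n²)) (X(n) = 2/(-3 + (n + 2/(-4))/(n + (n + n)*(n + n))) = 2/(-3 + (n + 2*(-¼))/(n + (2*n)*(2*n))) = 2/(-3 + (n - ½)/(n + 4*n²)) = 2/(-3 + (-½ + n)/(n + 4*n²)))
(X(-8)*24)*172 = (-4*(-8)*(1 + 4*(-8))/(1 + 4*(-8) + 24*(-8)²)*24)*172 = (-4*(-8)*(1 - 32)/(1 - 32 + 24*64)*24)*172 = (-4*(-8)*(-31)/(1 - 32 + 1536)*24)*172 = (-4*(-8)*(-31)/1505*24)*172 = (-4*(-8)*1/1505*(-31)*24)*172 = -992/1505*24*172 = -23808/1505*172 = -95232/35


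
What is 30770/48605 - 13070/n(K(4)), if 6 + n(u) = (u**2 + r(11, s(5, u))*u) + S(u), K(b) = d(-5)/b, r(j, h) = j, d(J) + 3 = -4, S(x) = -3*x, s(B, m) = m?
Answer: 2034523254/2634391 ≈ 772.29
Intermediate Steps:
d(J) = -7 (d(J) = -3 - 4 = -7)
K(b) = -7/b
n(u) = -6 + u**2 + 8*u (n(u) = -6 + ((u**2 + 11*u) - 3*u) = -6 + (u**2 + 8*u) = -6 + u**2 + 8*u)
30770/48605 - 13070/n(K(4)) = 30770/48605 - 13070/(-6 + (-7/4)**2 + 8*(-7/4)) = 30770*(1/48605) - 13070/(-6 + (-7*1/4)**2 + 8*(-7*1/4)) = 6154/9721 - 13070/(-6 + (-7/4)**2 + 8*(-7/4)) = 6154/9721 - 13070/(-6 + 49/16 - 14) = 6154/9721 - 13070/(-271/16) = 6154/9721 - 13070*(-16/271) = 6154/9721 + 209120/271 = 2034523254/2634391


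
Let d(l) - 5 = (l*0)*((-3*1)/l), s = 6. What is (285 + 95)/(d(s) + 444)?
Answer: 380/449 ≈ 0.84632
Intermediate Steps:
d(l) = 5 (d(l) = 5 + (l*0)*((-3*1)/l) = 5 + 0*(-3/l) = 5 + 0 = 5)
(285 + 95)/(d(s) + 444) = (285 + 95)/(5 + 444) = 380/449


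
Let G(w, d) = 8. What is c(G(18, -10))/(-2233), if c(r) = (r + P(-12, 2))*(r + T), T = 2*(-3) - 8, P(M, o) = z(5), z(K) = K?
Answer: 78/2233 ≈ 0.034931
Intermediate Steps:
P(M, o) = 5
T = -14 (T = -6 - 8 = -14)
c(r) = (-14 + r)*(5 + r) (c(r) = (r + 5)*(r - 14) = (5 + r)*(-14 + r) = (-14 + r)*(5 + r))
c(G(18, -10))/(-2233) = (-70 + 8² - 9*8)/(-2233) = (-70 + 64 - 72)*(-1/2233) = -78*(-1/2233) = 78/2233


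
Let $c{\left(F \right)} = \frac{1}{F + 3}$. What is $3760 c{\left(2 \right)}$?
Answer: $752$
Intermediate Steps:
$c{\left(F \right)} = \frac{1}{3 + F}$
$3760 c{\left(2 \right)} = \frac{3760}{3 + 2} = \frac{3760}{5} = 3760 \cdot \frac{1}{5} = 752$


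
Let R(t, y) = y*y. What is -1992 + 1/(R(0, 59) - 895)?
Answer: -5151311/2586 ≈ -1992.0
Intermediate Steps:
R(t, y) = y²
-1992 + 1/(R(0, 59) - 895) = -1992 + 1/(59² - 895) = -1992 + 1/(3481 - 895) = -1992 + 1/2586 = -5151311/2586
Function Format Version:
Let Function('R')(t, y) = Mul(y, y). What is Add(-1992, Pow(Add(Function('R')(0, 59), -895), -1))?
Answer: Rational(-5151311, 2586) ≈ -1992.0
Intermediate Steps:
Function('R')(t, y) = Pow(y, 2)
Add(-1992, Pow(Add(Function('R')(0, 59), -895), -1)) = Add(-1992, Pow(Add(Pow(59, 2), -895), -1)) = Add(-1992, Pow(Add(3481, -895), -1)) = Add(-1992, Pow(2586, -1)) = Add(-1992, Rational(1, 2586)) = Rational(-5151311, 2586)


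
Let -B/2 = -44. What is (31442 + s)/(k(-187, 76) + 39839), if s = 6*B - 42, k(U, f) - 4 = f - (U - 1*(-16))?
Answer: 15964/20045 ≈ 0.79641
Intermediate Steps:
k(U, f) = -12 + f - U (k(U, f) = 4 + (f - (U - 1*(-16))) = 4 + (f - (U + 16)) = 4 + (f - (16 + U)) = 4 + (f + (-16 - U)) = 4 + (-16 + f - U) = -12 + f - U)
B = 88 (B = -2*(-44) = 88)
s = 486 (s = 6*88 - 42 = 528 - 42 = 486)
(31442 + s)/(k(-187, 76) + 39839) = (31442 + 486)/((-12 + 76 - 1*(-187)) + 39839) = 31928/((-12 + 76 + 187) + 39839) = 31928/(251 + 39839) = 31928/40090 = 31928*(1/40090) = 15964/20045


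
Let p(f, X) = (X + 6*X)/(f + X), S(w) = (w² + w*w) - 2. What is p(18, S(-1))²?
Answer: 0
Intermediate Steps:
S(w) = -2 + 2*w² (S(w) = (w² + w²) - 2 = 2*w² - 2 = -2 + 2*w²)
p(f, X) = 7*X/(X + f) (p(f, X) = (7*X)/(X + f) = 7*X/(X + f))
p(18, S(-1))² = (7*(-2 + 2*(-1)²)/((-2 + 2*(-1)²) + 18))² = (7*(-2 + 2*1)/((-2 + 2*1) + 18))² = (7*(-2 + 2)/((-2 + 2) + 18))² = (7*0/(0 + 18))² = (7*0/18)² = (7*0*(1/18))² = 0² = 0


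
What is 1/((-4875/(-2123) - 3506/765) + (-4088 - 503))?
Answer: -1624095/7459934008 ≈ -0.00021771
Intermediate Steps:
1/((-4875/(-2123) - 3506/765) + (-4088 - 503)) = 1/((-4875*(-1/2123) - 3506*1/765) - 4591) = 1/((4875/2123 - 3506/765) - 4591) = 1/(-3713863/1624095 - 4591) = 1/(-7459934008/1624095) = -1624095/7459934008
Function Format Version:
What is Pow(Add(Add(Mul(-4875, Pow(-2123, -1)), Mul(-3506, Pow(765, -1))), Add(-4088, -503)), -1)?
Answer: Rational(-1624095, 7459934008) ≈ -0.00021771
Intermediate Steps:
Pow(Add(Add(Mul(-4875, Pow(-2123, -1)), Mul(-3506, Pow(765, -1))), Add(-4088, -503)), -1) = Pow(Add(Add(Mul(-4875, Rational(-1, 2123)), Mul(-3506, Rational(1, 765))), -4591), -1) = Pow(Add(Add(Rational(4875, 2123), Rational(-3506, 765)), -4591), -1) = Pow(Add(Rational(-3713863, 1624095), -4591), -1) = Pow(Rational(-7459934008, 1624095), -1) = Rational(-1624095, 7459934008)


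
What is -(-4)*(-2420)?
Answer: -9680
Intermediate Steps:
-(-4)*(-2420) = -2*4840 = -9680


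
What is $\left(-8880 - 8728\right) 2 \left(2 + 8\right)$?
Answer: $-352160$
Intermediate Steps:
$\left(-8880 - 8728\right) 2 \left(2 + 8\right) = \left(-8880 - 8728\right) 2 \cdot 10 = \left(-17608\right) 20 = -352160$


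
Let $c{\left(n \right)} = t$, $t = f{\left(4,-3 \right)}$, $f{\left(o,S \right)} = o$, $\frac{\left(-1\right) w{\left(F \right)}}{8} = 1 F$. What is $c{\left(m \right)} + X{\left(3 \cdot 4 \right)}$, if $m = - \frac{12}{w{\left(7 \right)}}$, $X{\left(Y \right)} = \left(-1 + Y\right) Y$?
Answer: $136$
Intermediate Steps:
$w{\left(F \right)} = - 8 F$ ($w{\left(F \right)} = - 8 \cdot 1 F = - 8 F$)
$X{\left(Y \right)} = Y \left(-1 + Y\right)$
$t = 4$
$m = \frac{3}{14}$ ($m = - \frac{12}{\left(-8\right) 7} = - \frac{12}{-56} = \left(-12\right) \left(- \frac{1}{56}\right) = \frac{3}{14} \approx 0.21429$)
$c{\left(n \right)} = 4$
$c{\left(m \right)} + X{\left(3 \cdot 4 \right)} = 4 + 3 \cdot 4 \left(-1 + 3 \cdot 4\right) = 4 + 12 \left(-1 + 12\right) = 4 + 12 \cdot 11 = 4 + 132 = 136$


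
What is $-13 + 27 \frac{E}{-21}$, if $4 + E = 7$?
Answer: $- \frac{118}{7} \approx -16.857$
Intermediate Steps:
$E = 3$ ($E = -4 + 7 = 3$)
$-13 + 27 \frac{E}{-21} = -13 + 27 \frac{3}{-21} = -13 + 27 \cdot 3 \left(- \frac{1}{21}\right) = -13 + 27 \left(- \frac{1}{7}\right) = -13 - \frac{27}{7} = - \frac{118}{7}$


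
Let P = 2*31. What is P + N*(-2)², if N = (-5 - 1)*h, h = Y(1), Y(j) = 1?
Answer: 38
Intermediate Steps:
h = 1
P = 62
N = -6 (N = (-5 - 1)*1 = -6*1 = -6)
P + N*(-2)² = 62 - 6*(-2)² = 62 - 6*4 = 62 - 24 = 38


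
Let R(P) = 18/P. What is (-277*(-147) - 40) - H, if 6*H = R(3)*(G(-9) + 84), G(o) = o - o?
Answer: 40595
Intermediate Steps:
G(o) = 0
H = 84 (H = ((18/3)*(0 + 84))/6 = ((18*(⅓))*84)/6 = (6*84)/6 = (⅙)*504 = 84)
(-277*(-147) - 40) - H = (-277*(-147) - 40) - 1*84 = (40719 - 40) - 84 = 40679 - 84 = 40595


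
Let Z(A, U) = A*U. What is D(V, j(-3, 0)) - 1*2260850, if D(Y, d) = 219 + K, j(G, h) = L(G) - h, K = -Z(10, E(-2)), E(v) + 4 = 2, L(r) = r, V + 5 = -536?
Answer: -2260611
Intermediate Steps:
V = -541 (V = -5 - 536 = -541)
E(v) = -2 (E(v) = -4 + 2 = -2)
K = 20 (K = -10*(-2) = -1*(-20) = 20)
j(G, h) = G - h
D(Y, d) = 239 (D(Y, d) = 219 + 20 = 239)
D(V, j(-3, 0)) - 1*2260850 = 239 - 1*2260850 = 239 - 2260850 = -2260611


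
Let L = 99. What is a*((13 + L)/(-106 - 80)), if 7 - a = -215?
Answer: -4144/31 ≈ -133.68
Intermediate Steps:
a = 222 (a = 7 - 1*(-215) = 7 + 215 = 222)
a*((13 + L)/(-106 - 80)) = 222*((13 + 99)/(-106 - 80)) = 222*(112/(-186)) = 222*(112*(-1/186)) = 222*(-56/93) = -4144/31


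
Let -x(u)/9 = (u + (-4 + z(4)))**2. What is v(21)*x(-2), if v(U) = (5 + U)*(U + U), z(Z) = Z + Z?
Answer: -39312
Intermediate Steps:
z(Z) = 2*Z
x(u) = -9*(4 + u)**2 (x(u) = -9*(u + (-4 + 2*4))**2 = -9*(u + (-4 + 8))**2 = -9*(u + 4)**2 = -9*(4 + u)**2)
v(U) = 2*U*(5 + U) (v(U) = (5 + U)*(2*U) = 2*U*(5 + U))
v(21)*x(-2) = (2*21*(5 + 21))*(-9*(4 - 2)**2) = (2*21*26)*(-9*2**2) = 1092*(-9*4) = 1092*(-36) = -39312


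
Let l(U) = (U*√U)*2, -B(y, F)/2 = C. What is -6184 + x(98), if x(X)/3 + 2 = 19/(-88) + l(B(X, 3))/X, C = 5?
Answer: -544777/88 - 30*I*√10/49 ≈ -6190.6 - 1.9361*I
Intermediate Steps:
B(y, F) = -10 (B(y, F) = -2*5 = -10)
l(U) = 2*U^(3/2) (l(U) = U^(3/2)*2 = 2*U^(3/2))
x(X) = -585/88 - 60*I*√10/X (x(X) = -6 + 3*(19/(-88) + (2*(-10)^(3/2))/X) = -6 + 3*(19*(-1/88) + (2*(-10*I*√10))/X) = -6 + 3*(-19/88 + (-20*I*√10)/X) = -6 + 3*(-19/88 - 20*I*√10/X) = -6 + (-57/88 - 60*I*√10/X) = -585/88 - 60*I*√10/X)
-6184 + x(98) = -6184 + (-585/88 - 60*I*√10/98) = -6184 + (-585/88 - 60*I*√10*1/98) = -6184 + (-585/88 - 30*I*√10/49) = -544777/88 - 30*I*√10/49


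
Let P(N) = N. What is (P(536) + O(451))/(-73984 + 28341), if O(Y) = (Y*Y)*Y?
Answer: -91734387/45643 ≈ -2009.8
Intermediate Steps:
O(Y) = Y**3 (O(Y) = Y**2*Y = Y**3)
(P(536) + O(451))/(-73984 + 28341) = (536 + 451**3)/(-73984 + 28341) = (536 + 91733851)/(-45643) = 91734387*(-1/45643) = -91734387/45643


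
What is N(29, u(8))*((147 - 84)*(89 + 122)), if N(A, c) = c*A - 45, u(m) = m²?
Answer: 24073623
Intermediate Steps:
N(A, c) = -45 + A*c (N(A, c) = A*c - 45 = -45 + A*c)
N(29, u(8))*((147 - 84)*(89 + 122)) = (-45 + 29*8²)*((147 - 84)*(89 + 122)) = (-45 + 29*64)*(63*211) = (-45 + 1856)*13293 = 1811*13293 = 24073623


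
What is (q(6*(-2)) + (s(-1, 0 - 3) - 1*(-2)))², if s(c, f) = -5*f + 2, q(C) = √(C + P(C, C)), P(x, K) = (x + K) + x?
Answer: 313 + 152*I*√3 ≈ 313.0 + 263.27*I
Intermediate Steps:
P(x, K) = K + 2*x (P(x, K) = (K + x) + x = K + 2*x)
q(C) = 2*√C (q(C) = √(C + (C + 2*C)) = √(C + 3*C) = √(4*C) = 2*√C)
s(c, f) = 2 - 5*f
(q(6*(-2)) + (s(-1, 0 - 3) - 1*(-2)))² = (2*√(6*(-2)) + ((2 - 5*(0 - 3)) - 1*(-2)))² = (2*√(-12) + ((2 - 5*(-3)) + 2))² = (2*(2*I*√3) + ((2 + 15) + 2))² = (4*I*√3 + (17 + 2))² = (4*I*√3 + 19)² = (19 + 4*I*√3)²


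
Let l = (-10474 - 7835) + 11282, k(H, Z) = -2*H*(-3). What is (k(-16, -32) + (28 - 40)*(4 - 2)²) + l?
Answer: -7171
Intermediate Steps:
k(H, Z) = 6*H
l = -7027 (l = -18309 + 11282 = -7027)
(k(-16, -32) + (28 - 40)*(4 - 2)²) + l = (6*(-16) + (28 - 40)*(4 - 2)²) - 7027 = (-96 - 12*2²) - 7027 = (-96 - 12*4) - 7027 = (-96 - 48) - 7027 = -144 - 7027 = -7171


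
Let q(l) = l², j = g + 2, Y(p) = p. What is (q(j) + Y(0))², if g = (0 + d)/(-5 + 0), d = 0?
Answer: 16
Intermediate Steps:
g = 0 (g = (0 + 0)/(-5 + 0) = 0/(-5) = 0*(-⅕) = 0)
j = 2 (j = 0 + 2 = 2)
(q(j) + Y(0))² = (2² + 0)² = (4 + 0)² = 4² = 16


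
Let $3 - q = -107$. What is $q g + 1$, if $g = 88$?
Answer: $9681$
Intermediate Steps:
$q = 110$ ($q = 3 - -107 = 3 + 107 = 110$)
$q g + 1 = 110 \cdot 88 + 1 = 9680 + 1 = 9681$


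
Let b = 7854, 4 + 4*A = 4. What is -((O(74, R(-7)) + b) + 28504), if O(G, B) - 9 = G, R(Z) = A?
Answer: -36441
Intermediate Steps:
A = 0 (A = -1 + (1/4)*4 = -1 + 1 = 0)
R(Z) = 0
O(G, B) = 9 + G
-((O(74, R(-7)) + b) + 28504) = -(((9 + 74) + 7854) + 28504) = -((83 + 7854) + 28504) = -(7937 + 28504) = -1*36441 = -36441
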